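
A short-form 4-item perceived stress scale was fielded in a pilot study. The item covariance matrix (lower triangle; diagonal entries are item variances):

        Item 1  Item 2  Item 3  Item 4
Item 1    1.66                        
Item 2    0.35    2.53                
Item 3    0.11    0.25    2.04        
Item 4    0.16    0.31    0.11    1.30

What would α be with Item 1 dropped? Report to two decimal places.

Remaining items: Item 2, Item 3, Item 4 (k = 3).
ΣVar(i) = 2.53 + 2.04 + 1.30 = 5.87
Var(T) = 5.87 + 2 × 0.67 = 7.21
α (item deleted) = (3/2)·(1 − 5.87/7.21) = 0.28

α = 0.28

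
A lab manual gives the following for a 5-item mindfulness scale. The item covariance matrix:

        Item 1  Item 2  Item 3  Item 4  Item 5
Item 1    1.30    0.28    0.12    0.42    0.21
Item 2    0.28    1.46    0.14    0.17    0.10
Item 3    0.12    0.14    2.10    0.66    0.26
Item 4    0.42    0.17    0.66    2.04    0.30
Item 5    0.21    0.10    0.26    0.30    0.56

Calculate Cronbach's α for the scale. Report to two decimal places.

Σσᵢ² = 1.30 + 1.46 + 2.10 + 2.04 + 0.56 = 7.46
Sum of the distinct covariances = 2.66
total variance = 7.46 + 2 × 2.66 = 12.78
α = (k/(k−1))·(1 − Σσᵢ²/total variance) = (5/4)·(1 − 7.46/12.78) = 0.52

Cronbach's α = 0.52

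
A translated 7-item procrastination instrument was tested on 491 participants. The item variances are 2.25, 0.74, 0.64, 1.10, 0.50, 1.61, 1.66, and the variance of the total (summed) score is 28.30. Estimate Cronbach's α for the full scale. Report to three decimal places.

α = 0.816

sum of item variances = 2.25 + 0.74 + 0.64 + 1.10 + 0.50 + 1.61 + 1.66 = 8.50
α = (k/(k−1))·(1 − sum of item variances/Var(T)) = (7/6)·(1 − 8.50/28.30) = 0.816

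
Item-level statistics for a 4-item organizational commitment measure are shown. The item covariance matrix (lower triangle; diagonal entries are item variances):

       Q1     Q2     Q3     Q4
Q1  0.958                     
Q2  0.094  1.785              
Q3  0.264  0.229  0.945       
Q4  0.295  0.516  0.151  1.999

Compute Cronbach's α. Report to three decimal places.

α = 0.470

ΣVar(i) = 0.958 + 1.785 + 0.945 + 1.999 = 5.687
Sum of the distinct covariances = 1.549
σ²_total = 5.687 + 2 × 1.549 = 8.785
α = (k/(k−1))·(1 − ΣVar(i)/σ²_total) = (4/3)·(1 − 5.687/8.785) = 0.470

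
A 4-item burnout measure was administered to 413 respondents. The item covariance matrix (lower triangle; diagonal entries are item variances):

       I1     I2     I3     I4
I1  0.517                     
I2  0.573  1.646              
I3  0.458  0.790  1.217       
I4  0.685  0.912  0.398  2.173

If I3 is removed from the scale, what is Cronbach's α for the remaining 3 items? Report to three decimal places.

Remaining items: I1, I2, I4 (k = 3).
Σσᵢ² = 0.517 + 1.646 + 2.173 = 4.336
Var(T) = 4.336 + 2 × 2.170 = 8.676
α (item deleted) = (3/2)·(1 − 4.336/8.676) = 0.750

α = 0.750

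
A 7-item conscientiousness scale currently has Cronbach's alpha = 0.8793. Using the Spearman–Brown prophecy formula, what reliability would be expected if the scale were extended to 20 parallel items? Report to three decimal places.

Length factor m = 20/7 = 2.8571
α' = m·α / (1 + (m−1)·α)
   = 20/7 × 0.8793 / (1 + (20/7 − 1) × 0.8793)
   = 2.5123 / 2.6330 = 0.954

predicted reliability = 0.954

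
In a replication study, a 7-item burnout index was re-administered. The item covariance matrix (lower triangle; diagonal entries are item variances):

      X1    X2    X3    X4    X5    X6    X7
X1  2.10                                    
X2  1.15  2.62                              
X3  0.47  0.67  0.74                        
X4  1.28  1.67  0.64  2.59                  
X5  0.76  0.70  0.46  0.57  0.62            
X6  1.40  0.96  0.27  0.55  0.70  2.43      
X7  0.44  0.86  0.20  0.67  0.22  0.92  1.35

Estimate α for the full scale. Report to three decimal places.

α = 0.833

ΣVar(i) = 2.10 + 2.62 + 0.74 + 2.59 + 0.62 + 2.43 + 1.35 = 12.45
Sum of off-diagonal covariances = 15.56
total variance = 12.45 + 2 × 15.56 = 43.57
α = (k/(k−1))·(1 − ΣVar(i)/total variance) = (7/6)·(1 − 12.45/43.57) = 0.833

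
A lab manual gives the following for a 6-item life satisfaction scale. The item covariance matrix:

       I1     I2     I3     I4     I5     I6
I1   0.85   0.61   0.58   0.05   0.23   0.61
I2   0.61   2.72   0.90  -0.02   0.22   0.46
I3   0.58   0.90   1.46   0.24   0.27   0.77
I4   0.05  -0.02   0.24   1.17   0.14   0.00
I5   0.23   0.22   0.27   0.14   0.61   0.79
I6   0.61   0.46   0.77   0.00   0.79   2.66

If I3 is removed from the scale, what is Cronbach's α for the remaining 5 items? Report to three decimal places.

α = 0.544

Remaining items: I1, I2, I4, I5, I6 (k = 5).
ΣVar(i) = 0.85 + 2.72 + 1.17 + 0.61 + 2.66 = 8.01
σ²_T = 8.01 + 2 × 3.09 = 14.19
α (item deleted) = (5/4)·(1 − 8.01/14.19) = 0.544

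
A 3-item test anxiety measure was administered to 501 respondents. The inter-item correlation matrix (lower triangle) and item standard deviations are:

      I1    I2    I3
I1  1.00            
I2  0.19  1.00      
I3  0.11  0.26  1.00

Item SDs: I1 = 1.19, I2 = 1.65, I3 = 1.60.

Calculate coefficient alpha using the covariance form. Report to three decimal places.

Σσ²ᵢ = 1.19² + 1.65² + 1.60² = 6.6986
Covariances σ_ij = r_ij · s_i · s_j:
  σ(I1,I2) = 0.19 × 1.19 × 1.65 = 0.3731
  σ(I1,I3) = 0.11 × 1.19 × 1.60 = 0.2094
  σ(I2,I3) = 0.26 × 1.65 × 1.60 = 0.6864
σ²_T = Σσ²ᵢ + 2·Σσ_ij = 6.6986 + 2 × 1.2689 = 9.2364
α = (3/2)·(1 − 6.6986/9.2364) = 0.412

coefficient alpha = 0.412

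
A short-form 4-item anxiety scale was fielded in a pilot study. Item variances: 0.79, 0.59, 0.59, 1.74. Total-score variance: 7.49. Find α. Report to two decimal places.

Σσᵢ² = 0.79 + 0.59 + 0.59 + 1.74 = 3.71
α = (k/(k−1))·(1 − Σσᵢ²/σ²_T) = (4/3)·(1 − 3.71/7.49) = 0.67

α = 0.67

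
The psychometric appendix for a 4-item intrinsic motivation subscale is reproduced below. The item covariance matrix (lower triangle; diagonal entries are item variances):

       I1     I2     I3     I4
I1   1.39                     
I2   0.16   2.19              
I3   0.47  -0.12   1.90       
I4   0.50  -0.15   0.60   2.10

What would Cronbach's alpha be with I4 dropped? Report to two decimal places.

Remaining items: I1, I2, I3 (k = 3).
sum of item variances = 1.39 + 2.19 + 1.90 = 5.48
Var(T) = 5.48 + 2 × 0.51 = 6.50
α (item deleted) = (3/2)·(1 − 5.48/6.50) = 0.24

Cronbach's alpha = 0.24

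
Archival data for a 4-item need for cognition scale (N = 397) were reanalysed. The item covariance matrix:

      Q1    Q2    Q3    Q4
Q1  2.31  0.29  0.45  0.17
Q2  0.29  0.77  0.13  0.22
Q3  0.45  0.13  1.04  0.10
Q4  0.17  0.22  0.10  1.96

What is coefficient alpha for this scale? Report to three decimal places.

α = 0.412

sum of item variances = 2.31 + 0.77 + 1.04 + 1.96 = 6.08
Σ_{i<j} σ_ij = 1.36
Var(T) = 6.08 + 2 × 1.36 = 8.80
α = (k/(k−1))·(1 − sum of item variances/Var(T)) = (4/3)·(1 − 6.08/8.80) = 0.412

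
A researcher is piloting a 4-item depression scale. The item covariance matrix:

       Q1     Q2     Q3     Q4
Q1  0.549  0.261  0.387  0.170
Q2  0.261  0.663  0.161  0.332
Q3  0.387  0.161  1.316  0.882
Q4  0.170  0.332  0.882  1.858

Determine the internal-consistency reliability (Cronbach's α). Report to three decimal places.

sum of item variances = 0.549 + 0.663 + 1.316 + 1.858 = 4.386
Σ_{i<j} σ_ij = 2.193
Var(T) = 4.386 + 2 × 2.193 = 8.772
α = (k/(k−1))·(1 − sum of item variances/Var(T)) = (4/3)·(1 − 4.386/8.772) = 0.667

α = 0.667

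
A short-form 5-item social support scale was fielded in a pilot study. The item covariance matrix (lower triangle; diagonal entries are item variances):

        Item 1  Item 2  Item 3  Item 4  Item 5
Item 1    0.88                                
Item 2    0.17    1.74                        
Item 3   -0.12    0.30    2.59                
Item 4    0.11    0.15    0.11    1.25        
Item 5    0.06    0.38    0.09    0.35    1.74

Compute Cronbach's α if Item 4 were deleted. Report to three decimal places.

Cronbach's α = 0.269

Remaining items: Item 1, Item 2, Item 3, Item 5 (k = 4).
Σσᵢ² = 0.88 + 1.74 + 2.59 + 1.74 = 6.95
σ²_total = 6.95 + 2 × 0.88 = 8.71
α (item deleted) = (4/3)·(1 − 6.95/8.71) = 0.269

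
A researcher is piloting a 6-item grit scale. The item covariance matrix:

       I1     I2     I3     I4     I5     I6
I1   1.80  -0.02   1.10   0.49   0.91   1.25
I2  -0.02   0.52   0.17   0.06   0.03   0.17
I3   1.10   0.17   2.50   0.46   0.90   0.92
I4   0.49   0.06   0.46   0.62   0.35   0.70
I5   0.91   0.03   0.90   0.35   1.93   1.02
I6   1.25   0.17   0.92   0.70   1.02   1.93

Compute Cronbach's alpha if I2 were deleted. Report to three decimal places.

Remaining items: I1, I3, I4, I5, I6 (k = 5).
Σσ²ᵢ = 1.80 + 2.50 + 0.62 + 1.93 + 1.93 = 8.78
total variance = 8.78 + 2 × 8.10 = 24.98
α (item deleted) = (5/4)·(1 − 8.78/24.98) = 0.811

α = 0.811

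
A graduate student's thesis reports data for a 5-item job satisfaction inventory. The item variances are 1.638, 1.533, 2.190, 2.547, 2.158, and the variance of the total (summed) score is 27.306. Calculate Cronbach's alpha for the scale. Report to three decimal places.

Cronbach's alpha = 0.789

Σσᵢ² = 1.638 + 1.533 + 2.190 + 2.547 + 2.158 = 10.066
α = (k/(k−1))·(1 − Σσᵢ²/Var(T)) = (5/4)·(1 − 10.066/27.306) = 0.789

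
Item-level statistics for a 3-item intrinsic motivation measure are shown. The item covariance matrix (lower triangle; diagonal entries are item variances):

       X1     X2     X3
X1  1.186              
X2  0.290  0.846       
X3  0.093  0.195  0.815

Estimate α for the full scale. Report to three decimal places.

Σσ²ᵢ = 1.186 + 0.846 + 0.815 = 2.847
Sum of off-diagonal covariances = 0.578
σ²_total = 2.847 + 2 × 0.578 = 4.003
α = (k/(k−1))·(1 − Σσ²ᵢ/σ²_total) = (3/2)·(1 − 2.847/4.003) = 0.433

α = 0.433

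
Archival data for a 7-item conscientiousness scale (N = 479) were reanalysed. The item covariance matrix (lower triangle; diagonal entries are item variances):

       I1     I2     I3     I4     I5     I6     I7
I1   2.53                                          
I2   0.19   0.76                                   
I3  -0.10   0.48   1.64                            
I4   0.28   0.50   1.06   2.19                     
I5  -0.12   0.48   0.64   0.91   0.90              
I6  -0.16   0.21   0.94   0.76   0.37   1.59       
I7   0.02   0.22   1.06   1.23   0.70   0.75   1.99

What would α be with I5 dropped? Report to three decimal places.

α = 0.698

Remaining items: I1, I2, I3, I4, I6, I7 (k = 6).
sum of item variances = 2.53 + 0.76 + 1.64 + 2.19 + 1.59 + 1.99 = 10.70
total variance = 10.70 + 2 × 7.44 = 25.58
α (item deleted) = (6/5)·(1 − 10.70/25.58) = 0.698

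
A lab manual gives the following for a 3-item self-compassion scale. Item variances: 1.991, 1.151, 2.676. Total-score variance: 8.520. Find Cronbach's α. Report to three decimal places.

α = 0.476

Σσᵢ² = 1.991 + 1.151 + 2.676 = 5.818
α = (k/(k−1))·(1 − Σσᵢ²/Var(T)) = (3/2)·(1 − 5.818/8.520) = 0.476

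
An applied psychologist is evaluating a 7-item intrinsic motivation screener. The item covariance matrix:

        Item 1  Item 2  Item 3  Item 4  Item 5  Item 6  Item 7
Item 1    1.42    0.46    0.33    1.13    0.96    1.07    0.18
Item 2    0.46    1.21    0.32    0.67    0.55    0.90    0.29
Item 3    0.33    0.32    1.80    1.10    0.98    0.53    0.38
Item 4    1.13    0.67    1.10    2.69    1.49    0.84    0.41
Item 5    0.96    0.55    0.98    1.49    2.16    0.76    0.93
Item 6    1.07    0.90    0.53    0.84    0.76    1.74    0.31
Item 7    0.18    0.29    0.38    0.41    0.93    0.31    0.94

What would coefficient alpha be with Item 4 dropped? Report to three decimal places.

Remaining items: Item 1, Item 2, Item 3, Item 5, Item 6, Item 7 (k = 6).
Σσᵢ² = 1.42 + 1.21 + 1.80 + 2.16 + 1.74 + 0.94 = 9.27
total variance = 9.27 + 2 × 8.95 = 27.17
α (item deleted) = (6/5)·(1 − 9.27/27.17) = 0.791

coefficient alpha = 0.791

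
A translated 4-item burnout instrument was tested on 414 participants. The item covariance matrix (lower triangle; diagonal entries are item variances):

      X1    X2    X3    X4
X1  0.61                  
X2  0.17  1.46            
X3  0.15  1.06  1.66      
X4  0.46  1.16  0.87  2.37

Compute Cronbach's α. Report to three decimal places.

Cronbach's α = 0.746

Σσ²ᵢ = 0.61 + 1.46 + 1.66 + 2.37 = 6.10
Sum of the distinct covariances = 3.87
σ²_T = 6.10 + 2 × 3.87 = 13.84
α = (k/(k−1))·(1 − Σσ²ᵢ/σ²_T) = (4/3)·(1 − 6.10/13.84) = 0.746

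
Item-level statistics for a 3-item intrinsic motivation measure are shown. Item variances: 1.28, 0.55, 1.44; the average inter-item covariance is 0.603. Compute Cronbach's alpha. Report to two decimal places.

Σσ²ᵢ = 1.28 + 0.55 + 1.44 = 3.27
Sum of the 3 distinct covariances = 3 × 0.603 = 1.809
σ²_T = Σσ²ᵢ + 2·Σcov = 3.27 + 2 × 1.809 = 6.888
α = (3/2)·(1 − 3.27/6.888) = 0.79

α = 0.79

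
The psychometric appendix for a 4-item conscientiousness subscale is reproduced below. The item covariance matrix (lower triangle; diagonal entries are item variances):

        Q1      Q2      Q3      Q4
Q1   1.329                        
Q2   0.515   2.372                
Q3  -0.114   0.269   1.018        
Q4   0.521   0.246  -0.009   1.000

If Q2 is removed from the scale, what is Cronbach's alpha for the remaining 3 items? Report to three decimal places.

Remaining items: Q1, Q3, Q4 (k = 3).
ΣVar(i) = 1.329 + 1.018 + 1.000 = 3.347
Var(T) = 3.347 + 2 × 0.398 = 4.143
α (item deleted) = (3/2)·(1 − 3.347/4.143) = 0.288

Cronbach's alpha = 0.288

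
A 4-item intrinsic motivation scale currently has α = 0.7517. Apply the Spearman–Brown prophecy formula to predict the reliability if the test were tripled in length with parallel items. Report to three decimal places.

Length factor m = 3
α' = m·α / (1 + (m−1)·α)
   = 3 × 0.7517 / (1 + (3 − 1) × 0.7517)
   = 2.2551 / 2.5034 = 0.901

predicted reliability = 0.901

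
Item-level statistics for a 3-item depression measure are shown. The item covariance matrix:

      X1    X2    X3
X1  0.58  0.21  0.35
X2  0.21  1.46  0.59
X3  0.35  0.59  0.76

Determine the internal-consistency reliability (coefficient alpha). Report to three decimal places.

coefficient alpha = 0.676

sum of item variances = 0.58 + 1.46 + 0.76 = 2.80
Sum of the distinct covariances = 1.15
σ²_T = 2.80 + 2 × 1.15 = 5.10
α = (k/(k−1))·(1 − sum of item variances/σ²_T) = (3/2)·(1 − 2.80/5.10) = 0.676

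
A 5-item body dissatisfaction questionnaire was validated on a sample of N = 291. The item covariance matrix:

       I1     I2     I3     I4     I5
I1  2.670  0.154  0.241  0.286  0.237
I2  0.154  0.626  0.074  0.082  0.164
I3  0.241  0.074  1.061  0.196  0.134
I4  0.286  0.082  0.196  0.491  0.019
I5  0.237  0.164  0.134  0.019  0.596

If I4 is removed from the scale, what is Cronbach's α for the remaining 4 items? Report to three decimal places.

Remaining items: I1, I2, I3, I5 (k = 4).
Σσ²ᵢ = 2.670 + 0.626 + 1.061 + 0.596 = 4.953
Var(T) = 4.953 + 2 × 1.004 = 6.961
α (item deleted) = (4/3)·(1 − 4.953/6.961) = 0.385

α = 0.385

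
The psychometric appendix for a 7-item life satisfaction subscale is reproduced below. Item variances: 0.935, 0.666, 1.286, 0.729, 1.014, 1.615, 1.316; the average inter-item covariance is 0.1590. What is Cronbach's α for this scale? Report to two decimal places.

Cronbach's α = 0.55

Σσ²ᵢ = 0.935 + 0.666 + 1.286 + 0.729 + 1.014 + 1.615 + 1.316 = 7.561
Sum of the 21 distinct covariances = 21 × 0.1590 = 3.3390
σ²_T = Σσ²ᵢ + 2·Σcov = 7.561 + 2 × 3.3390 = 14.2390
α = (7/6)·(1 − 7.561/14.2390) = 0.55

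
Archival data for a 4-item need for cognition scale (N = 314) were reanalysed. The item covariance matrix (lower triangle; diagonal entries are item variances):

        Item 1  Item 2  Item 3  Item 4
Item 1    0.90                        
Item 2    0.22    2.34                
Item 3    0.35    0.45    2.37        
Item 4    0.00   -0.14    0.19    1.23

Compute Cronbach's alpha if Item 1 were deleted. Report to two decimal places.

Cronbach's alpha = 0.22

Remaining items: Item 2, Item 3, Item 4 (k = 3).
sum of item variances = 2.34 + 2.37 + 1.23 = 5.94
σ²_T = 5.94 + 2 × 0.50 = 6.94
α (item deleted) = (3/2)·(1 − 5.94/6.94) = 0.22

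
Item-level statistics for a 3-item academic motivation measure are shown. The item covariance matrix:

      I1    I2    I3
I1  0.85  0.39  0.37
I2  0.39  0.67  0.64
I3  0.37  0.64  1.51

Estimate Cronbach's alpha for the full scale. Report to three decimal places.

sum of item variances = 0.85 + 0.67 + 1.51 = 3.03
Sum of off-diagonal covariances = 1.40
Var(T) = 3.03 + 2 × 1.40 = 5.83
α = (k/(k−1))·(1 − sum of item variances/Var(T)) = (3/2)·(1 − 3.03/5.83) = 0.720

α = 0.720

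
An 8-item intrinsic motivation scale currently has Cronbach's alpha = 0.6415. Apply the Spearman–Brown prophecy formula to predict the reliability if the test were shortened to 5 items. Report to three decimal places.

predicted reliability = 0.528

Length factor m = 5/8 = 0.6250
α' = m·α / (1 − (1−m)·α)
   = 5/8 × 0.6415 / (1 − (1 − 5/8) × 0.6415)
   = 0.4009 / 0.7594 = 0.528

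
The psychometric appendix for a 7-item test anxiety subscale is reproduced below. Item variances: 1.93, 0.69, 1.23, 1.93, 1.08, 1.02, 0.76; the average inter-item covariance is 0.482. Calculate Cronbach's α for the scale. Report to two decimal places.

Cronbach's α = 0.82

sum of item variances = 1.93 + 0.69 + 1.23 + 1.93 + 1.08 + 1.02 + 0.76 = 8.64
Sum of the 21 distinct covariances = 21 × 0.482 = 10.122
σ²_T = sum of item variances + 2·Σcov = 8.64 + 2 × 10.122 = 28.884
α = (7/6)·(1 − 8.64/28.884) = 0.82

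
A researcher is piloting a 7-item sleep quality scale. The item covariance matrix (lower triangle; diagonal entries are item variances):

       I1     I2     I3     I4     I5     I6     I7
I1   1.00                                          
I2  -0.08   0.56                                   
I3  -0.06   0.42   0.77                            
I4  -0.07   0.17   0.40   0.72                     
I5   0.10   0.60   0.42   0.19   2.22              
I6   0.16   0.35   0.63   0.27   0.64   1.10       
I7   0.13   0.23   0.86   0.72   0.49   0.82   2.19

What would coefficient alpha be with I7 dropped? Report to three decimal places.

Remaining items: I1, I2, I3, I4, I5, I6 (k = 6).
sum of item variances = 1.00 + 0.56 + 0.77 + 0.72 + 2.22 + 1.10 = 6.37
Var(T) = 6.37 + 2 × 4.14 = 14.65
α (item deleted) = (6/5)·(1 − 6.37/14.65) = 0.678

coefficient alpha = 0.678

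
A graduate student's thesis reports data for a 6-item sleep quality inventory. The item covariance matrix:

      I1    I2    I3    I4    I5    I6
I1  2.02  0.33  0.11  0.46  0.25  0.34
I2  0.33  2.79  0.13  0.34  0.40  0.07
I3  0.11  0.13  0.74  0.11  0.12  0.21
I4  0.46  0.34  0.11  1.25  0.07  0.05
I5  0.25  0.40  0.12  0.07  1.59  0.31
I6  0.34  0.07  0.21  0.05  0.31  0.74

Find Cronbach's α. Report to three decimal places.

Cronbach's α = 0.503

Σσ²ᵢ = 2.02 + 2.79 + 0.74 + 1.25 + 1.59 + 0.74 = 9.13
Sum of the distinct covariances = 3.30
Var(T) = 9.13 + 2 × 3.30 = 15.73
α = (k/(k−1))·(1 − Σσ²ᵢ/Var(T)) = (6/5)·(1 − 9.13/15.73) = 0.503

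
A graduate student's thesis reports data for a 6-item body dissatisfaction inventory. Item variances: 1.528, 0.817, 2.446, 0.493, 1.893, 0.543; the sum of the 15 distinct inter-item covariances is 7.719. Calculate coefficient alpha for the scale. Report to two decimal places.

ΣVar(i) = 1.528 + 0.817 + 2.446 + 0.493 + 1.893 + 0.543 = 7.720
Sum of distinct covariances = 7.719
total variance = ΣVar(i) + 2·Σcov = 7.720 + 2 × 7.719 = 23.158
α = (6/5)·(1 − 7.720/23.158) = 0.80

coefficient alpha = 0.80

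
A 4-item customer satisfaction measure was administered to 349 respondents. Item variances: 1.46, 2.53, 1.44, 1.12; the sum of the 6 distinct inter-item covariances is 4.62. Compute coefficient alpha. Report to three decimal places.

α = 0.780

Σσ²ᵢ = 1.46 + 2.53 + 1.44 + 1.12 = 6.55
Sum of distinct covariances = 4.62
σ²_T = Σσ²ᵢ + 2·Σcov = 6.55 + 2 × 4.62 = 15.79
α = (4/3)·(1 − 6.55/15.79) = 0.780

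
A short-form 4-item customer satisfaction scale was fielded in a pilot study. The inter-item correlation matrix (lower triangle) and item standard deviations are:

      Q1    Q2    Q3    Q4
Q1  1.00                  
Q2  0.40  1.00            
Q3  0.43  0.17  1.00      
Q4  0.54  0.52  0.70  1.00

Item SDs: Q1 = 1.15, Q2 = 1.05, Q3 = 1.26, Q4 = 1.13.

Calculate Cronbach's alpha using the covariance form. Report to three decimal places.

Cronbach's alpha = 0.773

Σσ²ᵢ = 1.15² + 1.05² + 1.26² + 1.13² = 5.2895
Covariances σ_ij = r_ij · s_i · s_j:
  σ(Q1,Q2) = 0.40 × 1.15 × 1.05 = 0.4830
  σ(Q1,Q3) = 0.43 × 1.15 × 1.26 = 0.6231
  σ(Q1,Q4) = 0.54 × 1.15 × 1.13 = 0.7017
  σ(Q2,Q3) = 0.17 × 1.05 × 1.26 = 0.2249
  σ(Q2,Q4) = 0.52 × 1.05 × 1.13 = 0.6170
  σ(Q3,Q4) = 0.70 × 1.26 × 1.13 = 0.9967
σ²_T = Σσ²ᵢ + 2·Σσ_ij = 5.2895 + 2 × 3.6464 = 12.5823
α = (4/3)·(1 − 5.2895/12.5823) = 0.773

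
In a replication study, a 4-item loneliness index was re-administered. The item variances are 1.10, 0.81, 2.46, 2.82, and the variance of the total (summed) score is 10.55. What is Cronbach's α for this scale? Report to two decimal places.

Cronbach's α = 0.42

sum of item variances = 1.10 + 0.81 + 2.46 + 2.82 = 7.19
α = (k/(k−1))·(1 − sum of item variances/Var(T)) = (4/3)·(1 − 7.19/10.55) = 0.42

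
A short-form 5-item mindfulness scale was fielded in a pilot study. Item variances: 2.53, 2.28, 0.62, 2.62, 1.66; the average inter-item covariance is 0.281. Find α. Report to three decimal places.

ΣVar(i) = 2.53 + 2.28 + 0.62 + 2.62 + 1.66 = 9.71
Sum of the 10 distinct covariances = 10 × 0.281 = 2.810
σ²_T = ΣVar(i) + 2·Σcov = 9.71 + 2 × 2.810 = 15.330
α = (5/4)·(1 − 9.71/15.330) = 0.458

α = 0.458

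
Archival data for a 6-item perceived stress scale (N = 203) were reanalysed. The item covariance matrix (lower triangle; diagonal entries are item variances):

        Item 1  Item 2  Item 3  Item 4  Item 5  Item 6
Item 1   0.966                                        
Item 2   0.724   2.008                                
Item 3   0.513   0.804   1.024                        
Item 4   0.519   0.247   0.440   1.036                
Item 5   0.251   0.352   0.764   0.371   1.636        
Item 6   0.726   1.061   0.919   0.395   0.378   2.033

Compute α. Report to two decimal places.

ΣVar(i) = 0.966 + 2.008 + 1.024 + 1.036 + 1.636 + 2.033 = 8.703
Sum of off-diagonal covariances = 8.464
σ²_T = 8.703 + 2 × 8.464 = 25.631
α = (k/(k−1))·(1 − ΣVar(i)/σ²_T) = (6/5)·(1 − 8.703/25.631) = 0.79

α = 0.79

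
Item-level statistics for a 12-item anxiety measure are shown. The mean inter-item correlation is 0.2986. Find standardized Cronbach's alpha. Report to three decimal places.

α = 0.836

Standardized α = k·r̄ / (1 + (k−1)·r̄) = 12 × 0.2986 / (1 + 11 × 0.2986)
  = 3.5832 / 4.2846 = 0.836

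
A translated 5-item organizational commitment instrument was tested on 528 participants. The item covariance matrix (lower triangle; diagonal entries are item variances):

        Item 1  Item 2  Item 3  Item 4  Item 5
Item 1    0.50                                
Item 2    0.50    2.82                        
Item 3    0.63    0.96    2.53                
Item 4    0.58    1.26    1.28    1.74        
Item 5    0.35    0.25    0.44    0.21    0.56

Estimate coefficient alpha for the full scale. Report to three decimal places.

α = 0.766

sum of item variances = 0.50 + 2.82 + 2.53 + 1.74 + 0.56 = 8.15
Sum of the distinct covariances = 6.46
total variance = 8.15 + 2 × 6.46 = 21.07
α = (k/(k−1))·(1 − sum of item variances/total variance) = (5/4)·(1 − 8.15/21.07) = 0.766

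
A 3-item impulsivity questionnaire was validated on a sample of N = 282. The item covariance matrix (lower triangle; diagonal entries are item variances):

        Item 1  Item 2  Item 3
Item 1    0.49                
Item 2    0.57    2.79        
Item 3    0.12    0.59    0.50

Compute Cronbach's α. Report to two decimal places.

Cronbach's α = 0.61

Σσ²ᵢ = 0.49 + 2.79 + 0.50 = 3.78
Sum of the distinct covariances = 1.28
σ²_T = 3.78 + 2 × 1.28 = 6.34
α = (k/(k−1))·(1 − Σσ²ᵢ/σ²_T) = (3/2)·(1 − 3.78/6.34) = 0.61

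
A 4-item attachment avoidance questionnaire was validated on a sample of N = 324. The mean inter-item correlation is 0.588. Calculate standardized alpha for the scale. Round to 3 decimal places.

α = 0.851

Standardized α = k·r̄ / (1 + (k−1)·r̄) = 4 × 0.588 / (1 + 3 × 0.588)
  = 2.3520 / 2.7640 = 0.851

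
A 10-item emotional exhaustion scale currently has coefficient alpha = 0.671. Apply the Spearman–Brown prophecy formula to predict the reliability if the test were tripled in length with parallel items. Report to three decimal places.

Length factor m = 3
α' = m·α / (1 + (m−1)·α)
   = 3 × 0.671 / (1 + (3 − 1) × 0.671)
   = 2.0130 / 2.3420 = 0.860

predicted reliability = 0.860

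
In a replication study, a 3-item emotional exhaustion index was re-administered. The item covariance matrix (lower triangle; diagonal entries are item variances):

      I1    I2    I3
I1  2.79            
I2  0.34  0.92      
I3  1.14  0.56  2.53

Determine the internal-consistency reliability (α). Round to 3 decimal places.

ΣVar(i) = 2.79 + 0.92 + 2.53 = 6.24
Σ_{i<j} σ_ij = 2.04
σ²_T = 6.24 + 2 × 2.04 = 10.32
α = (k/(k−1))·(1 − ΣVar(i)/σ²_T) = (3/2)·(1 − 6.24/10.32) = 0.593

α = 0.593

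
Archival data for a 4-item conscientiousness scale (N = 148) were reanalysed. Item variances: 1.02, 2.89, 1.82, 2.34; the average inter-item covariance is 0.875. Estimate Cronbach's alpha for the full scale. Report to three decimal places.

Cronbach's alpha = 0.754

ΣVar(i) = 1.02 + 2.89 + 1.82 + 2.34 = 8.07
Sum of the 6 distinct covariances = 6 × 0.875 = 5.250
Var(T) = ΣVar(i) + 2·Σcov = 8.07 + 2 × 5.250 = 18.570
α = (4/3)·(1 − 8.07/18.570) = 0.754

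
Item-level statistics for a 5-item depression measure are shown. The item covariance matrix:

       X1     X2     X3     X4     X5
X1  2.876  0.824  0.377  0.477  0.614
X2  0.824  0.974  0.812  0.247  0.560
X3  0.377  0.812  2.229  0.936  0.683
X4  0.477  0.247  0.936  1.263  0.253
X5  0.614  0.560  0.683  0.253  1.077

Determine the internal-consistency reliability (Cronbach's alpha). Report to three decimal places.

ΣVar(i) = 2.876 + 0.974 + 2.229 + 1.263 + 1.077 = 8.419
Σ_{i<j} σ_ij = 5.783
σ²_T = 8.419 + 2 × 5.783 = 19.985
α = (k/(k−1))·(1 − ΣVar(i)/σ²_T) = (5/4)·(1 − 8.419/19.985) = 0.723

α = 0.723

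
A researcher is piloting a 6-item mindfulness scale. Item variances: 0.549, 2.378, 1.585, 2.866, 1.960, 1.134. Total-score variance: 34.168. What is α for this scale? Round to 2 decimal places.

Σσᵢ² = 0.549 + 2.378 + 1.585 + 2.866 + 1.960 + 1.134 = 10.472
α = (k/(k−1))·(1 − Σσᵢ²/σ²_total) = (6/5)·(1 − 10.472/34.168) = 0.83

α = 0.83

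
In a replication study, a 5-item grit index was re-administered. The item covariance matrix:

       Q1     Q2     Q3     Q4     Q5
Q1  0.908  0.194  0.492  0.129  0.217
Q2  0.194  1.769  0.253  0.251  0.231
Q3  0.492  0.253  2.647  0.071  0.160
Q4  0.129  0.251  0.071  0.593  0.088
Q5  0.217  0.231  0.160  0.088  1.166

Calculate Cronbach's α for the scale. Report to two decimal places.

α = 0.46

Σσ²ᵢ = 0.908 + 1.769 + 2.647 + 0.593 + 1.166 = 7.083
Sum of off-diagonal covariances = 2.086
σ²_total = 7.083 + 2 × 2.086 = 11.255
α = (k/(k−1))·(1 − Σσ²ᵢ/σ²_total) = (5/4)·(1 − 7.083/11.255) = 0.46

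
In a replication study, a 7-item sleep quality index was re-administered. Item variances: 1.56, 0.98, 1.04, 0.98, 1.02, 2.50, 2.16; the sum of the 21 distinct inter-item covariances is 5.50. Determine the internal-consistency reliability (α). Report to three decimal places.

α = 0.604

sum of item variances = 1.56 + 0.98 + 1.04 + 0.98 + 1.02 + 2.50 + 2.16 = 10.24
Sum of distinct covariances = 5.50
Var(T) = sum of item variances + 2·Σcov = 10.24 + 2 × 5.50 = 21.24
α = (7/6)·(1 − 10.24/21.24) = 0.604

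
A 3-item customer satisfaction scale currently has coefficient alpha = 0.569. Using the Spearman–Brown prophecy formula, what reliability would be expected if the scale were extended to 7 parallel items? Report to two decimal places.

predicted reliability = 0.75

Length factor m = 7/3 = 2.3333
α' = m·α / (1 + (m−1)·α)
   = 7/3 × 0.569 / (1 + (7/3 − 1) × 0.569)
   = 1.3277 / 1.7587 = 0.75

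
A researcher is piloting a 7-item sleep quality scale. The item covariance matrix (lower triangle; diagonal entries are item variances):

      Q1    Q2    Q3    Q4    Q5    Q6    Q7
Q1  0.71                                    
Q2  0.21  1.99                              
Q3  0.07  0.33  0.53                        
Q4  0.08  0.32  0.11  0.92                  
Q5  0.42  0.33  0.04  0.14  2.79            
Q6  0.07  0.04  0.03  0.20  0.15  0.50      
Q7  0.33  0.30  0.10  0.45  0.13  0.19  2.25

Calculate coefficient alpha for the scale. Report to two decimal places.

α = 0.53

ΣVar(i) = 0.71 + 1.99 + 0.53 + 0.92 + 2.79 + 0.50 + 2.25 = 9.69
Σ_{i<j} σ_ij = 4.04
Var(T) = 9.69 + 2 × 4.04 = 17.77
α = (k/(k−1))·(1 − ΣVar(i)/Var(T)) = (7/6)·(1 − 9.69/17.77) = 0.53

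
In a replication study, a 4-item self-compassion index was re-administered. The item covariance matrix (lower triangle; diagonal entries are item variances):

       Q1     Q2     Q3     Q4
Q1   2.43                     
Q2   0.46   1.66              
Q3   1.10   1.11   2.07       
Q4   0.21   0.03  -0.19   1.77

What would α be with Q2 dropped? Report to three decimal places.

Remaining items: Q1, Q3, Q4 (k = 3).
Σσᵢ² = 2.43 + 2.07 + 1.77 = 6.27
σ²_T = 6.27 + 2 × 1.12 = 8.51
α (item deleted) = (3/2)·(1 − 6.27/8.51) = 0.395

α = 0.395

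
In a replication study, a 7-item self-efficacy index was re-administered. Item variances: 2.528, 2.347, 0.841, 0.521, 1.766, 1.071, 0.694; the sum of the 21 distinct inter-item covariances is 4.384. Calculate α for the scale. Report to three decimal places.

Σσᵢ² = 2.528 + 2.347 + 0.841 + 0.521 + 1.766 + 1.071 + 0.694 = 9.768
Sum of distinct covariances = 4.384
Var(T) = Σσᵢ² + 2·Σcov = 9.768 + 2 × 4.384 = 18.536
α = (7/6)·(1 − 9.768/18.536) = 0.552

α = 0.552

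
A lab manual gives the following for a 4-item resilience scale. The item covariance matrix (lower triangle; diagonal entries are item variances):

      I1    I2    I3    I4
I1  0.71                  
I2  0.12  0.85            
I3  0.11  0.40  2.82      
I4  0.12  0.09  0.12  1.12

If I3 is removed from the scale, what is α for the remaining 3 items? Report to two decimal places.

α = 0.30

Remaining items: I1, I2, I4 (k = 3).
sum of item variances = 0.71 + 0.85 + 1.12 = 2.68
Var(T) = 2.68 + 2 × 0.33 = 3.34
α (item deleted) = (3/2)·(1 − 2.68/3.34) = 0.30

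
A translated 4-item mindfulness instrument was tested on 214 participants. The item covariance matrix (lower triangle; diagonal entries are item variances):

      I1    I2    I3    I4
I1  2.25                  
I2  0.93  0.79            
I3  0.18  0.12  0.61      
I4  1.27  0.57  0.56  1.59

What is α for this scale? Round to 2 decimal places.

α = 0.77

Σσ²ᵢ = 2.25 + 0.79 + 0.61 + 1.59 = 5.24
Sum of off-diagonal covariances = 3.63
Var(T) = 5.24 + 2 × 3.63 = 12.50
α = (k/(k−1))·(1 − Σσ²ᵢ/Var(T)) = (4/3)·(1 − 5.24/12.50) = 0.77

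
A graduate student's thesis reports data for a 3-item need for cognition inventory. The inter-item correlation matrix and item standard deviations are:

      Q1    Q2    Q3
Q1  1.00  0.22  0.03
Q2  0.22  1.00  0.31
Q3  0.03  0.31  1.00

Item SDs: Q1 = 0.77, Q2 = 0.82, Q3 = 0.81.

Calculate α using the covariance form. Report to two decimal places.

Σσ²ᵢ = 0.77² + 0.82² + 0.81² = 1.9214
Covariances σ_ij = r_ij · s_i · s_j:
  σ(Q1,Q2) = 0.22 × 0.77 × 0.82 = 0.1389
  σ(Q1,Q3) = 0.03 × 0.77 × 0.81 = 0.0187
  σ(Q2,Q3) = 0.31 × 0.82 × 0.81 = 0.2059
σ²_T = Σσ²ᵢ + 2·Σσ_ij = 1.9214 + 2 × 0.3635 = 2.6484
α = (3/2)·(1 − 1.9214/2.6484) = 0.41

α = 0.41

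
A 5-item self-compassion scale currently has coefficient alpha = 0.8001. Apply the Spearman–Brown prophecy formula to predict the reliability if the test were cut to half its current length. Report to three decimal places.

predicted reliability = 0.667

Length factor m = 1/2
α' = m·α / (1 − (1−m)·α)
   = 1/2 × 0.8001 / (1 − (1 − 1/2) × 0.8001)
   = 0.4001 / 0.5999 = 0.667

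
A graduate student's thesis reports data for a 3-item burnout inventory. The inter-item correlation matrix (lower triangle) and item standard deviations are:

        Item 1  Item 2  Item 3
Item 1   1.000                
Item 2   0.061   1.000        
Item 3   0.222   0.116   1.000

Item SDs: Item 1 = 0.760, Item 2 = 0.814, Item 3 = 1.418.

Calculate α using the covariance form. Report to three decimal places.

α = 0.303

Σσ²ᵢ = 0.760² + 0.814² + 1.418² = 3.2509
Covariances σ_ij = r_ij · s_i · s_j:
  σ(Item 1,Item 2) = 0.061 × 0.760 × 0.814 = 0.0377
  σ(Item 1,Item 3) = 0.222 × 0.760 × 1.418 = 0.2392
  σ(Item 2,Item 3) = 0.116 × 0.814 × 1.418 = 0.1339
σ²_T = Σσ²ᵢ + 2·Σσ_ij = 3.2509 + 2 × 0.4108 = 4.0725
α = (3/2)·(1 − 3.2509/4.0725) = 0.303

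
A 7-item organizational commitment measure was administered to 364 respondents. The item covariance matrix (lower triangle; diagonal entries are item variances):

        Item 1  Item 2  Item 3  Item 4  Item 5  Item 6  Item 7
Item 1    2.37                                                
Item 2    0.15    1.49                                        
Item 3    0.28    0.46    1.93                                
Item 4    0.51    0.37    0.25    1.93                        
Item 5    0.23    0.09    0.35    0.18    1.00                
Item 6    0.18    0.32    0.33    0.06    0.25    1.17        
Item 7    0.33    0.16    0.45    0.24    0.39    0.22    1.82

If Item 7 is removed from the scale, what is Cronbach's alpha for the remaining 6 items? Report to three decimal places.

Remaining items: Item 1, Item 2, Item 3, Item 4, Item 5, Item 6 (k = 6).
ΣVar(i) = 2.37 + 1.49 + 1.93 + 1.93 + 1.00 + 1.17 = 9.89
σ²_total = 9.89 + 2 × 4.01 = 17.91
α (item deleted) = (6/5)·(1 − 9.89/17.91) = 0.537

α = 0.537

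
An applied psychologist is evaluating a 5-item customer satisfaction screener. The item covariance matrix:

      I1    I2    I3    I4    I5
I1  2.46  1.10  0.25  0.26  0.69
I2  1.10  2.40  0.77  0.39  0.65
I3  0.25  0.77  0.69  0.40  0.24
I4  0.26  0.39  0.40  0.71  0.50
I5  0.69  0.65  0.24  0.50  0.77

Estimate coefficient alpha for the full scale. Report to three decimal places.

ΣVar(i) = 2.46 + 2.40 + 0.69 + 0.71 + 0.77 = 7.03
Σ_{i<j} σ_ij = 5.25
Var(T) = 7.03 + 2 × 5.25 = 17.53
α = (k/(k−1))·(1 − ΣVar(i)/Var(T)) = (5/4)·(1 − 7.03/17.53) = 0.749

coefficient alpha = 0.749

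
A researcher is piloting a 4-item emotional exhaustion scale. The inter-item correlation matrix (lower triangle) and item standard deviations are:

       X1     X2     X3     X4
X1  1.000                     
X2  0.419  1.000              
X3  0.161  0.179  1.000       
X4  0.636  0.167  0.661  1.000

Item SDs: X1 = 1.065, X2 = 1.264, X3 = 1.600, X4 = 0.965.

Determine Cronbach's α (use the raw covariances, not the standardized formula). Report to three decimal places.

Cronbach's α = 0.663

Σσ²ᵢ = 1.065² + 1.264² + 1.600² + 0.965² = 6.2231
Covariances σ_ij = r_ij · s_i · s_j:
  σ(X1,X2) = 0.419 × 1.065 × 1.264 = 0.5640
  σ(X1,X3) = 0.161 × 1.065 × 1.600 = 0.2743
  σ(X1,X4) = 0.636 × 1.065 × 0.965 = 0.6536
  σ(X2,X3) = 0.179 × 1.264 × 1.600 = 0.3620
  σ(X2,X4) = 0.167 × 1.264 × 0.965 = 0.2037
  σ(X3,X4) = 0.661 × 1.600 × 0.965 = 1.0206
σ²_T = Σσ²ᵢ + 2·Σσ_ij = 6.2231 + 2 × 3.0782 = 12.3795
α = (4/3)·(1 − 6.2231/12.3795) = 0.663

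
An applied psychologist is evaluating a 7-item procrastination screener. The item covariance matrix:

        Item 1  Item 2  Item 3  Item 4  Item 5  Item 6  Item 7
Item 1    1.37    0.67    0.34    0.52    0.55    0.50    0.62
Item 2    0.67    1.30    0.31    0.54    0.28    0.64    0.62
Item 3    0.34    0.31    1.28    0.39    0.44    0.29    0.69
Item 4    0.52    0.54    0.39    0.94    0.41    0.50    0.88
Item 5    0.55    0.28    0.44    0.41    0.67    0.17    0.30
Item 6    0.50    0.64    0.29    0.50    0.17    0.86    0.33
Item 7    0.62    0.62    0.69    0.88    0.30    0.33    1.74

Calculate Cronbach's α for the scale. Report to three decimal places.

Σσ²ᵢ = 1.37 + 1.30 + 1.28 + 0.94 + 0.67 + 0.86 + 1.74 = 8.16
Σ_{i<j} σ_ij = 9.99
σ²_T = 8.16 + 2 × 9.99 = 28.14
α = (k/(k−1))·(1 − Σσ²ᵢ/σ²_T) = (7/6)·(1 − 8.16/28.14) = 0.828

Cronbach's α = 0.828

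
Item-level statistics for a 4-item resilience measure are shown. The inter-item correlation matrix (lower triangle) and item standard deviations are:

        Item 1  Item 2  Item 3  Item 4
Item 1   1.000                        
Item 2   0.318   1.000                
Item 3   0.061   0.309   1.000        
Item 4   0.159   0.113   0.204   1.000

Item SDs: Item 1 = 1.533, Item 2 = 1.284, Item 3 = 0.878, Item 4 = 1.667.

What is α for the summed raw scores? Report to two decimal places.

Σσ²ᵢ = 1.533² + 1.284² + 0.878² + 1.667² = 7.5485
Covariances σ_ij = r_ij · s_i · s_j:
  σ(Item 1,Item 2) = 0.318 × 1.533 × 1.284 = 0.6259
  σ(Item 1,Item 3) = 0.061 × 1.533 × 0.878 = 0.0821
  σ(Item 1,Item 4) = 0.159 × 1.533 × 1.667 = 0.4063
  σ(Item 2,Item 3) = 0.309 × 1.284 × 0.878 = 0.3484
  σ(Item 2,Item 4) = 0.113 × 1.284 × 1.667 = 0.2419
  σ(Item 3,Item 4) = 0.204 × 0.878 × 1.667 = 0.2986
σ²_T = Σσ²ᵢ + 2·Σσ_ij = 7.5485 + 2 × 2.0032 = 11.5549
α = (4/3)·(1 − 7.5485/11.5549) = 0.46

α = 0.46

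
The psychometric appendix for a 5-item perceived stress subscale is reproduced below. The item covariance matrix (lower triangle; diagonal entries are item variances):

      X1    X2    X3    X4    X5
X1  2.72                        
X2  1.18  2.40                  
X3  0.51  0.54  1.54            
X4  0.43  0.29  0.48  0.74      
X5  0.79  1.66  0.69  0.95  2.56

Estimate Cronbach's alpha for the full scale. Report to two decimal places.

α = 0.75

ΣVar(i) = 2.72 + 2.40 + 1.54 + 0.74 + 2.56 = 9.96
Σ_{i<j} σ_ij = 7.52
total variance = 9.96 + 2 × 7.52 = 25.00
α = (k/(k−1))·(1 − ΣVar(i)/total variance) = (5/4)·(1 − 9.96/25.00) = 0.75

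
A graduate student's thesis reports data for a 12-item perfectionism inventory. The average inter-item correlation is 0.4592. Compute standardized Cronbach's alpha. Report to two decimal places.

α = 0.91

Standardized α = k·r̄ / (1 + (k−1)·r̄) = 12 × 0.4592 / (1 + 11 × 0.4592)
  = 5.5104 / 6.0512 = 0.91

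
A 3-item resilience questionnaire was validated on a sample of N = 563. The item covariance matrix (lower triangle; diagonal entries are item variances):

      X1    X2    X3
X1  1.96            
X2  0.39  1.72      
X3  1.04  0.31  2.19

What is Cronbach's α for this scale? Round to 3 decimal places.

Cronbach's α = 0.558

ΣVar(i) = 1.96 + 1.72 + 2.19 = 5.87
Σ_{i<j} σ_ij = 1.74
σ²_T = 5.87 + 2 × 1.74 = 9.35
α = (k/(k−1))·(1 − ΣVar(i)/σ²_T) = (3/2)·(1 − 5.87/9.35) = 0.558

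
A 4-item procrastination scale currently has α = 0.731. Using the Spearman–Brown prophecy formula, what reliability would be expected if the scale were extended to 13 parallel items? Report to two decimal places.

Length factor m = 13/4 = 3.2500
α' = m·α / (1 + (m−1)·α)
   = 13/4 × 0.731 / (1 + (13/4 − 1) × 0.731)
   = 2.3758 / 2.6448 = 0.90

predicted reliability = 0.90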